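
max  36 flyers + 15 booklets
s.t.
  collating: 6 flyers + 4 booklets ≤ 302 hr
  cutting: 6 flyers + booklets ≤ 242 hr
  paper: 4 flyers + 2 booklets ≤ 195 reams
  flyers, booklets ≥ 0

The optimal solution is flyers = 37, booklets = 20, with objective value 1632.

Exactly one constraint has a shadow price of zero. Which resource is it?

paper

collating: 302/302 (binding)
cutting: 242/242 (binding)
paper: 188/195 (slack 7)
By complementary slackness, a constraint with positive slack has shadow price 0 → paper.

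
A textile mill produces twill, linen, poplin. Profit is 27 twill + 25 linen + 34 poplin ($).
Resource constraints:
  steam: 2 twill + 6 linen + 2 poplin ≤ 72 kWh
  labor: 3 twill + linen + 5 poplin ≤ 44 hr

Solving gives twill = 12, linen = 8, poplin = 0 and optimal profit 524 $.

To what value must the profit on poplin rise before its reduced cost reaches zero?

41

Check each constraint at x*: steam 72/72 (tight); labor 44/44 (tight).
The binding rows give the dual system: 2·y_steam + 3·y_labor = 27 and 6·y_steam + 1·y_labor = 25.
Solving: y_steam = 3, y_labor = 7.
poplin enters the basis when its profit ≥ yᵀa₃ = 3·2 + 7·5 = 41.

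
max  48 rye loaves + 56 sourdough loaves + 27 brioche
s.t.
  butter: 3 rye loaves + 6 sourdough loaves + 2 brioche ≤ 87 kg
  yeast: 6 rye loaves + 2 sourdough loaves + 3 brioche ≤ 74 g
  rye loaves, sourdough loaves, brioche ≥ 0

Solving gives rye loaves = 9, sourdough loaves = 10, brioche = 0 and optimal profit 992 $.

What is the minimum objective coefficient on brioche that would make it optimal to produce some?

Both butter and yeast are binding at x*.
The binding rows give the dual system: 3·y_butter + 6·y_yeast = 48 and 6·y_butter + 2·y_yeast = 56.
Solving: y_butter = 8, y_yeast = 4.
brioche enters the basis when its profit ≥ yᵀa₃ = 8·2 + 4·3 = 28.

28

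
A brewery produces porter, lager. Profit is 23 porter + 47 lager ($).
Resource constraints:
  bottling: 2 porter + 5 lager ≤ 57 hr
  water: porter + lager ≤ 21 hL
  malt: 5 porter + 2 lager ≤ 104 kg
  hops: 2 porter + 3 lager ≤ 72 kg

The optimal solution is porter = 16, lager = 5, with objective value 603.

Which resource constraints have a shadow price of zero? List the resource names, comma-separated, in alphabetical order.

bottling: 57/57 (binding)
water: 21/21 (binding)
malt: 90/104 (slack 14)
hops: 47/72 (slack 25)
By complementary slackness, a constraint with positive slack has shadow price 0 → hops, malt.

hops, malt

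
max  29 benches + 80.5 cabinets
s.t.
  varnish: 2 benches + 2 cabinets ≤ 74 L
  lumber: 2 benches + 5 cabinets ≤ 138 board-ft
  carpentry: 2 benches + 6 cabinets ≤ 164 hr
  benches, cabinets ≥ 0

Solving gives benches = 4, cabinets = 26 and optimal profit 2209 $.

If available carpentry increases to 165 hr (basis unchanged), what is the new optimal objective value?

2217

Check each constraint at x*: varnish 60/74 (slack 14); lumber 138/138 (tight); carpentry 164/164 (tight).
By complementary slackness, y = 0 for the non-binding constraint.
Dual feasibility on the basic columns requires 2·y_lumber + 2·y_carpentry = 29, 5·y_lumber + 6·y_carpentry = 80.5.
This yields shadow prices y_lumber = 6.5, y_carpentry = 8.
Δz = y_carpentry·Δb = 8 × (1) = 8, so new z* = 2209 + 8 = 2217.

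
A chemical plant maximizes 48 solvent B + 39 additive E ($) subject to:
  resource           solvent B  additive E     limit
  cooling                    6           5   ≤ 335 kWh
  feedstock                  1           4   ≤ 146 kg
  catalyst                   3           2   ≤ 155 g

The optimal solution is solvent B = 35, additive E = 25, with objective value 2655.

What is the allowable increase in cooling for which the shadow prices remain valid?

Binding constraints: cooling, catalyst. The basis is B = [[6,5],[3,2]] with det -3.
Per unit increase in cooling, x* moves by d = (-0.6667, 1).
The basis stays optimal until feedstock becomes binding; allowable increase = 3.3 kWh.

3.3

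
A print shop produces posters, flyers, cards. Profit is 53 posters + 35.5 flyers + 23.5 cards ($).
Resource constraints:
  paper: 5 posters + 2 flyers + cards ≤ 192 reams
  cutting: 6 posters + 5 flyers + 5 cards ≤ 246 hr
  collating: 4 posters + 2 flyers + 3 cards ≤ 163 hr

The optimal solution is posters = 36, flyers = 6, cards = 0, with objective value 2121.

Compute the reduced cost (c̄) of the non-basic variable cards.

Check each constraint at x*: paper 192/192 (tight); cutting 246/246 (tight); collating 156/163 (slack 7).
Since collating is not tight, its dual is 0.
Dual feasibility on the basic columns requires 5·y_paper + 6·y_cutting = 53, 2·y_paper + 5·y_cutting = 35.5.
Solving: y_paper = 4, y_cutting = 5.5.
Reduced cost of cards: c₃ − yᵀa₃ = 23.5 − (4·1 + 5.5·5) = 23.5 − 31.5 = -8.

-8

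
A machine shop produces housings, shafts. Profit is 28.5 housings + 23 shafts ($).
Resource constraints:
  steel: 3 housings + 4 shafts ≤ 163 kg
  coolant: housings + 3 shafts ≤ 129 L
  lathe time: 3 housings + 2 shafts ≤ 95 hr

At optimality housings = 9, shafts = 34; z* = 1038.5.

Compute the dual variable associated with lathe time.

At the optimum: steel uses 163 of 163 (binding); coolant uses 111 of 129 (slack = 18); lathe time uses 95 of 95 (binding).
By complementary slackness, y = 0 for the non-binding constraint.
From A_Bᵀ y = c: 3·y_steel + 3·y_lathe time = 28.5; 4·y_steel + 2·y_lathe time = 23.
→ y_steel = 2 and y_lathe time = 7.5.
Shadow price of lathe time = 7.5.

7.5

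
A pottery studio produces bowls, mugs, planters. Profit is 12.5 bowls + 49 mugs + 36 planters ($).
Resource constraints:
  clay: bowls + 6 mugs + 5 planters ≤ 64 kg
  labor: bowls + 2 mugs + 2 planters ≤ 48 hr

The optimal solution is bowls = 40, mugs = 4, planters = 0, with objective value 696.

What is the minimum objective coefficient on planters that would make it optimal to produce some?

43

At the optimum: clay uses 64 of 64 (binding); labor uses 48 of 48 (binding).
Dual feasibility on the basic columns requires 1·y_clay + 1·y_labor = 12.5, 6·y_clay + 2·y_labor = 49.
Solving: y_clay = 6, y_labor = 6.5.
planters enters the basis when its profit ≥ yᵀa₃ = 6·5 + 6.5·2 = 43.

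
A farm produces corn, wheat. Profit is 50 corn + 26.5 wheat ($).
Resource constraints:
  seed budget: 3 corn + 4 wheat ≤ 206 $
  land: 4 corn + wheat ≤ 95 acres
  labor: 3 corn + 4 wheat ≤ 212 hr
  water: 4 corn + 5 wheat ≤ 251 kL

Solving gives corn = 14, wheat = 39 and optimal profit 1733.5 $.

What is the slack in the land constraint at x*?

land used = 4·14 + 1·39 = 95; slack = 95 − 95 = 0.

0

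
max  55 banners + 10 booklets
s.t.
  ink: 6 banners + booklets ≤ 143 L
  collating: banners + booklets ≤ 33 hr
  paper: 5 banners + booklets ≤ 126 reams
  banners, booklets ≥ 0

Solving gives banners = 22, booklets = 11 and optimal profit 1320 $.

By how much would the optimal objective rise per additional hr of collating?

At the optimum: ink uses 143 of 143 (binding); collating uses 33 of 33 (binding); paper uses 121 of 126 (slack = 5).
Slack constraints have shadow price 0 (complementary slackness).
The binding rows give the dual system: 6·y_ink + 1·y_collating = 55 and 1·y_ink + 1·y_collating = 10.
Solving: y_ink = 9, y_collating = 1.
Shadow price of collating = 1.

1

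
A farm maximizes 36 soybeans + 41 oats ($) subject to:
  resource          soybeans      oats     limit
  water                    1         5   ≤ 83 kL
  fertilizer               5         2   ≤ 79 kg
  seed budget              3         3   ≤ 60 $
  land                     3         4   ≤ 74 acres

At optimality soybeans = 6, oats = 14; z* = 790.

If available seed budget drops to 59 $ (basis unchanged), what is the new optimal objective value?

At the optimum: water uses 76 of 83 (slack = 7); fertilizer uses 58 of 79 (slack = 21); seed budget uses 60 of 60 (binding); land uses 74 of 74 (binding).
By complementary slackness, y = 0 for the non-binding constraints.
The binding rows give the dual system: 3·y_seed budget + 3·y_land = 36 and 3·y_seed budget + 4·y_land = 41.
→ y_seed budget = 7 and y_land = 5.
Δz = y_seed budget·Δb = 7 × (-1) = -7, so new z* = 790 − 7 = 783.

783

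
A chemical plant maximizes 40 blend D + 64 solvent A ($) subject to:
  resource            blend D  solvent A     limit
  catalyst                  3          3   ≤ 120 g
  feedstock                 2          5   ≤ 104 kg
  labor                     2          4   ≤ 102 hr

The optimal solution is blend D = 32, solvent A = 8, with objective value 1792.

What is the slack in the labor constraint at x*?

6

labor used = 2·32 + 4·8 = 96; slack = 102 − 96 = 6.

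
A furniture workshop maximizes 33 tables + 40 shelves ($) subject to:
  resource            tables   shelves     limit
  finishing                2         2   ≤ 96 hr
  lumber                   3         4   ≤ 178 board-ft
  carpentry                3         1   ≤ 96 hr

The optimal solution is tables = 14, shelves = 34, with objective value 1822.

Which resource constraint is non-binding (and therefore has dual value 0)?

carpentry

finishing: 96/96 (binding)
lumber: 178/178 (binding)
carpentry: 76/96 (slack 20)
By complementary slackness, a constraint with positive slack has shadow price 0 → carpentry.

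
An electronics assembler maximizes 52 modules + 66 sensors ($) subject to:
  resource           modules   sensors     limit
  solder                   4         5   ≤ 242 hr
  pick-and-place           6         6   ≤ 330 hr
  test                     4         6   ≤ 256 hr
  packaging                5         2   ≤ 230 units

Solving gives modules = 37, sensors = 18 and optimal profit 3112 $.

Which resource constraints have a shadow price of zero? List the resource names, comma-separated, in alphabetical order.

solder: 238/242 (slack 4)
pick-and-place: 330/330 (binding)
test: 256/256 (binding)
packaging: 221/230 (slack 9)
By complementary slackness, a constraint with positive slack has shadow price 0 → packaging, solder.

packaging, solder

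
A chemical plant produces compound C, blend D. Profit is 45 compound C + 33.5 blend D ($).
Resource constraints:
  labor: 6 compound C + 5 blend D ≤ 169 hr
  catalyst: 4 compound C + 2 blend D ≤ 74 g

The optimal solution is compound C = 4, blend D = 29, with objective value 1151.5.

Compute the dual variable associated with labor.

5.5

At the optimum: labor uses 169 of 169 (binding); catalyst uses 74 of 74 (binding).
Dual feasibility on the basic columns requires 6·y_labor + 4·y_catalyst = 45, 5·y_labor + 2·y_catalyst = 33.5.
This yields shadow prices y_labor = 5.5, y_catalyst = 3.
Shadow price of labor = 5.5.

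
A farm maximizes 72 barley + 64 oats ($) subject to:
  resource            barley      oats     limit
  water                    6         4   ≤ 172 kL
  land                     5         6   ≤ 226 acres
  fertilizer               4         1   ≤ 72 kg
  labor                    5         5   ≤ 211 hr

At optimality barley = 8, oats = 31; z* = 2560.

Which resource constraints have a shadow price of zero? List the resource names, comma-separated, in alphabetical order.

water: 172/172 (binding)
land: 226/226 (binding)
fertilizer: 63/72 (slack 9)
labor: 195/211 (slack 16)
By complementary slackness, a constraint with positive slack has shadow price 0 → fertilizer, labor.

fertilizer, labor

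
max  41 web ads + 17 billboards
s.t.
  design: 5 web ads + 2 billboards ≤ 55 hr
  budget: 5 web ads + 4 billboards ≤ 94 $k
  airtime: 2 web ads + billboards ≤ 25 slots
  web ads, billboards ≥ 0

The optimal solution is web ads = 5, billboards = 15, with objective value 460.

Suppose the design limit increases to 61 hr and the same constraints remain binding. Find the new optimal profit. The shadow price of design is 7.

Δb = 6, so new z* = 460 + (7)·(6) = 460 + 42 = 502.

502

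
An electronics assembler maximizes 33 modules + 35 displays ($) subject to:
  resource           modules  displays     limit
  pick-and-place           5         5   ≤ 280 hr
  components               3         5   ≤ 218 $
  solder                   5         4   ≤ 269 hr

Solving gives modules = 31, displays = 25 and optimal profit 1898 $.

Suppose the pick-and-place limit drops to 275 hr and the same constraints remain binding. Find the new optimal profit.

1868

At the optimum: pick-and-place uses 280 of 280 (binding); components uses 218 of 218 (binding); solder uses 255 of 269 (slack = 14).
Since solder is not tight, its dual is 0.
Dual feasibility on the basic columns requires 5·y_pick-and-place + 3·y_components = 33, 5·y_pick-and-place + 5·y_components = 35.
Solving: y_pick-and-place = 6, y_components = 1.
Δz = y_pick-and-place·Δb = 6 × (-5) = -30, so new z* = 1898 − 30 = 1868.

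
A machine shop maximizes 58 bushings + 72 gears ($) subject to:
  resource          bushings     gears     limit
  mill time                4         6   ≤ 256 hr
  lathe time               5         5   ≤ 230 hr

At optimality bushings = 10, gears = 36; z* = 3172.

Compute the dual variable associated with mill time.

Both mill time and lathe time are binding at x*.
Dual feasibility on the basic columns requires 4·y_mill time + 5·y_lathe time = 58, 6·y_mill time + 5·y_lathe time = 72.
This yields shadow prices y_mill time = 7, y_lathe time = 6.
Shadow price of mill time = 7.

7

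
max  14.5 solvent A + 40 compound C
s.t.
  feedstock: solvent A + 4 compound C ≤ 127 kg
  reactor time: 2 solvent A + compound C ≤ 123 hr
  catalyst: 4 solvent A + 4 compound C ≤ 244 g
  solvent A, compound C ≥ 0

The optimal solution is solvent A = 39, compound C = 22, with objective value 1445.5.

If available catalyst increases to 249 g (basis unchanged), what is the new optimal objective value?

1453

Binding: feedstock and catalyst. Non-binding: reactor time (23 unused).
Since reactor time is not tight, its dual is 0.
From A_Bᵀ y = c: 1·y_feedstock + 4·y_catalyst = 14.5; 4·y_feedstock + 4·y_catalyst = 40.
This yields shadow prices y_feedstock = 8.5, y_catalyst = 1.5.
Δz = y_catalyst·Δb = 1.5 × (5) = 7.5, so new z* = 1445.5 + 7.5 = 1453.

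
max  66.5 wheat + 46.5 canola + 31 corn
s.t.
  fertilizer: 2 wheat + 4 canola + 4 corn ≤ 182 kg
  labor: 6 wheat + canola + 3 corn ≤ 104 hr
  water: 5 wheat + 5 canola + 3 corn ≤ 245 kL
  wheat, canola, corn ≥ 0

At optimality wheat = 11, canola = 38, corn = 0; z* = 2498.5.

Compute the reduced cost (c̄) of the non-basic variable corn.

-6.5

Binding: labor and water. Non-binding: fertilizer (8 unused).
By complementary slackness, y = 0 for the non-binding constraint.
From A_Bᵀ y = c: 6·y_labor + 5·y_water = 66.5; 1·y_labor + 5·y_water = 46.5.
This yields shadow prices y_labor = 4, y_water = 8.5.
Reduced cost of corn: c₃ − yᵀa₃ = 31 − (4·3 + 8.5·3) = 31 − 37.5 = -6.5.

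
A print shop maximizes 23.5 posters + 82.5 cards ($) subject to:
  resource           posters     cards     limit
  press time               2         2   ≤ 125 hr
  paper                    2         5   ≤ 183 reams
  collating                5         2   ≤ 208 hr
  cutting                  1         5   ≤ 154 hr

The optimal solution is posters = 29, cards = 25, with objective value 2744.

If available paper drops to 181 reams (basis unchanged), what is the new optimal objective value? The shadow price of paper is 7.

Δb = -2, so new z* = 2744 + (7)·(-2) = 2744 − 14 = 2730.

2730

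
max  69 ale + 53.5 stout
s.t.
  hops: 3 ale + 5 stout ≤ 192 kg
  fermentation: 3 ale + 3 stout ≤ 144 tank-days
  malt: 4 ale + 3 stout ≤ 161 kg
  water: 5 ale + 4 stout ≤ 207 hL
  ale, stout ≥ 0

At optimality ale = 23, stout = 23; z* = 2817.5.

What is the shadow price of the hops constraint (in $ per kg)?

0

Check each constraint at x*: hops 184/192 (slack 8); fermentation 138/144 (slack 6); malt 161/161 (tight); water 207/207 (tight).
Since hops, fermentation are not tight, their duals are 0.
Dual feasibility on the basic columns requires 4·y_malt + 5·y_water = 69, 3·y_malt + 4·y_water = 53.5.
This yields shadow prices y_malt = 8.5, y_water = 7.
Shadow price of hops = 0.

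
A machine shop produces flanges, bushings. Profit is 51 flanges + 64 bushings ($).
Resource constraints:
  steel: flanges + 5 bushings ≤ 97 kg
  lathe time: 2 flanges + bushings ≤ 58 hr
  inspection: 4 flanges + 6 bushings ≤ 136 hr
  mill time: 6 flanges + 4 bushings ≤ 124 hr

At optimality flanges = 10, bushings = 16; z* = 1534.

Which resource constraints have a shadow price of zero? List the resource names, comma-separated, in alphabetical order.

steel: 90/97 (slack 7)
lathe time: 36/58 (slack 22)
inspection: 136/136 (binding)
mill time: 124/124 (binding)
By complementary slackness, a constraint with positive slack has shadow price 0 → lathe time, steel.

lathe time, steel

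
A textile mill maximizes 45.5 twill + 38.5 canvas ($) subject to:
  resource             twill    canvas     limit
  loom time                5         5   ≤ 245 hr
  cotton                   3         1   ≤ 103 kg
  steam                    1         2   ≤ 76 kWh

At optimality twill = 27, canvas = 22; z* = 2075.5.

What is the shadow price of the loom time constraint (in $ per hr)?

7

Check each constraint at x*: loom time 245/245 (tight); cotton 103/103 (tight); steam 71/76 (slack 5).
Slack constraints have shadow price 0 (complementary slackness).
From A_Bᵀ y = c: 5·y_loom time + 3·y_cotton = 45.5; 5·y_loom time + 1·y_cotton = 38.5.
→ y_loom time = 7 and y_cotton = 3.5.
Shadow price of loom time = 7.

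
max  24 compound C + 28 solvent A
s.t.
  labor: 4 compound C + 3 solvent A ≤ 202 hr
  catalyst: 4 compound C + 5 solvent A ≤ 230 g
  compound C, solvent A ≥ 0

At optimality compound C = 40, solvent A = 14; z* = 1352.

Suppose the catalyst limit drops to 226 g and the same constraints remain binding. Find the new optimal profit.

1332

At the optimum: labor uses 202 of 202 (binding); catalyst uses 230 of 230 (binding).
The binding rows give the dual system: 4·y_labor + 4·y_catalyst = 24 and 3·y_labor + 5·y_catalyst = 28.
Solving: y_labor = 1, y_catalyst = 5.
Δz = y_catalyst·Δb = 5 × (-4) = -20, so new z* = 1352 − 20 = 1332.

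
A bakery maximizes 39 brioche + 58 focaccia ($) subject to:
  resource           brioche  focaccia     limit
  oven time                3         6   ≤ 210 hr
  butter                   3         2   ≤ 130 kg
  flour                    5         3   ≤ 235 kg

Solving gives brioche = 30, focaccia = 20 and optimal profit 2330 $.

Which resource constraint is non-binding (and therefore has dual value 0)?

oven time: 210/210 (binding)
butter: 130/130 (binding)
flour: 210/235 (slack 25)
By complementary slackness, a constraint with positive slack has shadow price 0 → flour.

flour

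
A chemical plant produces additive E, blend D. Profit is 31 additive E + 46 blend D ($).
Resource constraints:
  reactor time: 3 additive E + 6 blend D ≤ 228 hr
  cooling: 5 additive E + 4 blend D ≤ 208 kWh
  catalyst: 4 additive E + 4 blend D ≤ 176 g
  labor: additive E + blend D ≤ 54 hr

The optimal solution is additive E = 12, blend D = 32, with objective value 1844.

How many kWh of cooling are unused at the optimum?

cooling used = 5·12 + 4·32 = 188; slack = 208 − 188 = 20.

20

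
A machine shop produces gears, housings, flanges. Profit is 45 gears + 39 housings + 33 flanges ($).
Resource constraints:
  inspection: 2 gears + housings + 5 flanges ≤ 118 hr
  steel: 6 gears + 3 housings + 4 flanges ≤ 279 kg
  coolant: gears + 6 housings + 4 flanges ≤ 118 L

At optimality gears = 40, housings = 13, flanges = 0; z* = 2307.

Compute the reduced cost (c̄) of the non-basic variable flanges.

-7

Check each constraint at x*: inspection 93/118 (slack 25); steel 279/279 (tight); coolant 118/118 (tight).
Slack constraints have shadow price 0 (complementary slackness).
From A_Bᵀ y = c: 6·y_steel + 1·y_coolant = 45; 3·y_steel + 6·y_coolant = 39.
Solving: y_steel = 7, y_coolant = 3.
Reduced cost of flanges: c₃ − yᵀa₃ = 33 − (7·4 + 3·4) = 33 − 40 = -7.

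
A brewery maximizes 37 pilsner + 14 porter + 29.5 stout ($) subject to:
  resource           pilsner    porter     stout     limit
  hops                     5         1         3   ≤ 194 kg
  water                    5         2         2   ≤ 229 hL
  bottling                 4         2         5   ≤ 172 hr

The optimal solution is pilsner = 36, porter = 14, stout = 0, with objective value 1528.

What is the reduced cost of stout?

-7

Binding: hops and bottling. Non-binding: water (21 unused).
Slack constraints have shadow price 0 (complementary slackness).
The binding rows give the dual system: 5·y_hops + 4·y_bottling = 37 and 1·y_hops + 2·y_bottling = 14.
This yields shadow prices y_hops = 3, y_bottling = 5.5.
Reduced cost of stout: c₃ − yᵀa₃ = 29.5 − (3·3 + 5.5·5) = 29.5 − 36.5 = -7.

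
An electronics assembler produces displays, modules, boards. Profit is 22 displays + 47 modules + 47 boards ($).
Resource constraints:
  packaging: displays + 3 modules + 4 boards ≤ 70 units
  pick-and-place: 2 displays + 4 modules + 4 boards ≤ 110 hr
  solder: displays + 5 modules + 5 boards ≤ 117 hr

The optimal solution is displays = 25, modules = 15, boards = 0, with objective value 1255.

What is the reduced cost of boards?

Check each constraint at x*: packaging 70/70 (tight); pick-and-place 110/110 (tight); solder 100/117 (slack 17).
By complementary slackness, y = 0 for the non-binding constraint.
Dual feasibility on the basic columns requires 1·y_packaging + 2·y_pick-and-place = 22, 3·y_packaging + 4·y_pick-and-place = 47.
→ y_packaging = 3 and y_pick-and-place = 9.5.
Reduced cost of boards: c₃ − yᵀa₃ = 47 − (3·4 + 9.5·4) = 47 − 50 = -3.

-3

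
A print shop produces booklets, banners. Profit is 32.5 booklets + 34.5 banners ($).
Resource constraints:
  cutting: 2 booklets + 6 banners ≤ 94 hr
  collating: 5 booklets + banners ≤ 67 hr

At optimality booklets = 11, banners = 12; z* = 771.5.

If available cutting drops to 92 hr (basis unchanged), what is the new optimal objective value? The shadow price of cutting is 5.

Δb = -2, so new z* = 771.5 + (5)·(-2) = 771.5 − 10 = 761.5.

761.5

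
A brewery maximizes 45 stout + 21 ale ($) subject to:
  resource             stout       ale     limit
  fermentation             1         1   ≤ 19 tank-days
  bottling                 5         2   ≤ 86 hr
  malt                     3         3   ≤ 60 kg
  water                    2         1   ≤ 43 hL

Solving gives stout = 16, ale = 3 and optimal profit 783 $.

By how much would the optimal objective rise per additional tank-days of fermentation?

5

Binding: fermentation and bottling. Non-binding: malt (3 unused), water (8 unused).
Slack constraints have shadow price 0 (complementary slackness).
From A_Bᵀ y = c: 1·y_fermentation + 5·y_bottling = 45; 1·y_fermentation + 2·y_bottling = 21.
→ y_fermentation = 5 and y_bottling = 8.
Shadow price of fermentation = 5.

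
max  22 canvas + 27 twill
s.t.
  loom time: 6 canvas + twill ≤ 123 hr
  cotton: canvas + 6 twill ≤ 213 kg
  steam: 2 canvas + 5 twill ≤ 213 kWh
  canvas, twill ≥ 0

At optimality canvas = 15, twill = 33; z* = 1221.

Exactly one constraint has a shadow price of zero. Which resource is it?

steam

loom time: 123/123 (binding)
cotton: 213/213 (binding)
steam: 195/213 (slack 18)
By complementary slackness, a constraint with positive slack has shadow price 0 → steam.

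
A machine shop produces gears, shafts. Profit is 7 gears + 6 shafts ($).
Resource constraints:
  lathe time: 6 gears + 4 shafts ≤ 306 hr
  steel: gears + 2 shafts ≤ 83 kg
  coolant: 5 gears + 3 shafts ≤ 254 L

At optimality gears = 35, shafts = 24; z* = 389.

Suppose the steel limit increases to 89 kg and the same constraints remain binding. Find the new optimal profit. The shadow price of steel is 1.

Δb = 6, so new z* = 389 + (1)·(6) = 389 + 6 = 395.

395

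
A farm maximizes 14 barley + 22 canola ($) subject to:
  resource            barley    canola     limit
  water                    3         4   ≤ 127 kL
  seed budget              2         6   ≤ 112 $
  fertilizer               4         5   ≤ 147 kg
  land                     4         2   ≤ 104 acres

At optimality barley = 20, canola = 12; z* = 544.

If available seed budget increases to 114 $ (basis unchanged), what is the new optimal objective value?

550

Check each constraint at x*: water 108/127 (slack 19); seed budget 112/112 (tight); fertilizer 140/147 (slack 7); land 104/104 (tight).
By complementary slackness, y = 0 for the non-binding constraints.
The binding rows give the dual system: 2·y_seed budget + 4·y_land = 14 and 6·y_seed budget + 2·y_land = 22.
→ y_seed budget = 3 and y_land = 2.
Δz = y_seed budget·Δb = 3 × (2) = 6, so new z* = 544 + 6 = 550.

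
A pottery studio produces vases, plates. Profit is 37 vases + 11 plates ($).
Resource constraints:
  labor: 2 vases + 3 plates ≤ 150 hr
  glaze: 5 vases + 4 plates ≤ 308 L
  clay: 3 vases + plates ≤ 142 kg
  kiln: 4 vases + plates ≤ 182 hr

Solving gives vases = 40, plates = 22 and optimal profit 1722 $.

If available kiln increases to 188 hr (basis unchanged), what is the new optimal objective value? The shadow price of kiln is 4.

Δb = 6, so new z* = 1722 + (4)·(6) = 1722 + 24 = 1746.

1746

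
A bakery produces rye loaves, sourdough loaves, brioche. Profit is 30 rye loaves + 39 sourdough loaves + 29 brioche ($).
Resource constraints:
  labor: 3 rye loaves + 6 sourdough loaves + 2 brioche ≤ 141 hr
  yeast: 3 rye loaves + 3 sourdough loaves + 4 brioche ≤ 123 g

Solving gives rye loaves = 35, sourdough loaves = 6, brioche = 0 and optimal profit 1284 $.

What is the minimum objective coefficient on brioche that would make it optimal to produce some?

At the optimum: labor uses 141 of 141 (binding); yeast uses 123 of 123 (binding).
From A_Bᵀ y = c: 3·y_labor + 3·y_yeast = 30; 6·y_labor + 3·y_yeast = 39.
→ y_labor = 3 and y_yeast = 7.
brioche enters the basis when its profit ≥ yᵀa₃ = 3·2 + 7·4 = 34.

34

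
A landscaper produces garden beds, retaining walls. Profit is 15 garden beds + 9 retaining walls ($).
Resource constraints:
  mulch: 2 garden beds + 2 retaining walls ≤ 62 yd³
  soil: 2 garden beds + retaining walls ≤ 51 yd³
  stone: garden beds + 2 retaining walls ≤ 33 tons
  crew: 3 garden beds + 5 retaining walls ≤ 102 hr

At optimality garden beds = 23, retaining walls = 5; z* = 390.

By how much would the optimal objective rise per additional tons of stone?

1

Check each constraint at x*: mulch 56/62 (slack 6); soil 51/51 (tight); stone 33/33 (tight); crew 94/102 (slack 8).
Since mulch, crew are not tight, their duals are 0.
Dual feasibility on the basic columns requires 2·y_soil + 1·y_stone = 15, 1·y_soil + 2·y_stone = 9.
Solving: y_soil = 7, y_stone = 1.
Shadow price of stone = 1.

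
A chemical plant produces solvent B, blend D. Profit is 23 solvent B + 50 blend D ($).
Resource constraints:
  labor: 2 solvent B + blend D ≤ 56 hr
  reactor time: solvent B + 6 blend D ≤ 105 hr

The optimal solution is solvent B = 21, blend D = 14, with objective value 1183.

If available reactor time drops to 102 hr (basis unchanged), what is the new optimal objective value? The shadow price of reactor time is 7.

1162

Δb = -3, so new z* = 1183 + (7)·(-3) = 1183 − 21 = 1162.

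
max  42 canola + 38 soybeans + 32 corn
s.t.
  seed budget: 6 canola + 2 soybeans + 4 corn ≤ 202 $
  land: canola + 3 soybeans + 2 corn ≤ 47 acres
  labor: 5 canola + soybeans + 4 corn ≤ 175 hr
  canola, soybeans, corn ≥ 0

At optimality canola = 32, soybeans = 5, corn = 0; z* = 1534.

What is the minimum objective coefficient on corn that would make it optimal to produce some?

40

Binding: seed budget and land. Non-binding: labor (10 unused).
Since labor is not tight, its dual is 0.
Dual feasibility on the basic columns requires 6·y_seed budget + 1·y_land = 42, 2·y_seed budget + 3·y_land = 38.
Solving: y_seed budget = 5.5, y_land = 9.
corn enters the basis when its profit ≥ yᵀa₃ = 5.5·4 + 9·2 = 40.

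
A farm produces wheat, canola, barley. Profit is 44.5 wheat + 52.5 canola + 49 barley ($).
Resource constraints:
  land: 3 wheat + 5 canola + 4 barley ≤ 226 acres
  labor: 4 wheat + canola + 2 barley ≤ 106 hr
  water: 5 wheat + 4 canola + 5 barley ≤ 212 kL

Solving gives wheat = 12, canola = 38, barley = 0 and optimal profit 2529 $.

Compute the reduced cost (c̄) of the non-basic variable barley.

-2

Check each constraint at x*: land 226/226 (tight); labor 86/106 (slack 20); water 212/212 (tight).
Slack constraints have shadow price 0 (complementary slackness).
From A_Bᵀ y = c: 3·y_land + 5·y_water = 44.5; 5·y_land + 4·y_water = 52.5.
→ y_land = 6.5 and y_water = 5.
Reduced cost of barley: c₃ − yᵀa₃ = 49 − (6.5·4 + 5·5) = 49 − 51 = -2.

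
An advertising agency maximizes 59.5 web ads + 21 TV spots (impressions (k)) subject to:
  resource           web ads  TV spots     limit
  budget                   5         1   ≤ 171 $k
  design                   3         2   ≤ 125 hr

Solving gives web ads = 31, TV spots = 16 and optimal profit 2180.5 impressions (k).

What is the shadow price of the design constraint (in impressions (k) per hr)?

6.5

Check each constraint at x*: budget 171/171 (tight); design 125/125 (tight).
From A_Bᵀ y = c: 5·y_budget + 3·y_design = 59.5; 1·y_budget + 2·y_design = 21.
→ y_budget = 8 and y_design = 6.5.
Shadow price of design = 6.5.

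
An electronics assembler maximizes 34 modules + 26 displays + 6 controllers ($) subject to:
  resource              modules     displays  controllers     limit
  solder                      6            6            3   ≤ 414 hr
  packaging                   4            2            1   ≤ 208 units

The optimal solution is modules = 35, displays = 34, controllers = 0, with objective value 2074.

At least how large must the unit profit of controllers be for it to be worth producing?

13

Both solder and packaging are binding at x*.
From A_Bᵀ y = c: 6·y_solder + 4·y_packaging = 34; 6·y_solder + 2·y_packaging = 26.
This yields shadow prices y_solder = 3, y_packaging = 4.
controllers enters the basis when its profit ≥ yᵀa₃ = 3·3 + 4·1 = 13.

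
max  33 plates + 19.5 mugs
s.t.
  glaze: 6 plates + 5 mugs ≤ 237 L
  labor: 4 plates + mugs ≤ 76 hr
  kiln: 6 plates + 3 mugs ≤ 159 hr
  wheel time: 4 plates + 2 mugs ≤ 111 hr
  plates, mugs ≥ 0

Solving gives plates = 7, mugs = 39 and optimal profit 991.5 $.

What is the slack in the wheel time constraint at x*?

wheel time used = 4·7 + 2·39 = 106; slack = 111 − 106 = 5.

5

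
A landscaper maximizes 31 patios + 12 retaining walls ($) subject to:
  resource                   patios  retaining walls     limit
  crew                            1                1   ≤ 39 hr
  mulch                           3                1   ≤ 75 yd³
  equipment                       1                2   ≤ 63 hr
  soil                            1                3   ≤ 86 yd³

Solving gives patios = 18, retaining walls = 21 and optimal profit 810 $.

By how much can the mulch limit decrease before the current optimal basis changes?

Binding constraints: crew, mulch. The basis is B = [[1,1],[3,1]] with det -2.
Per unit decrease in mulch, x* moves by d = (-0.5, 0.5).
The basis stays optimal until soil becomes binding; allowable decrease = 5 yd³.

5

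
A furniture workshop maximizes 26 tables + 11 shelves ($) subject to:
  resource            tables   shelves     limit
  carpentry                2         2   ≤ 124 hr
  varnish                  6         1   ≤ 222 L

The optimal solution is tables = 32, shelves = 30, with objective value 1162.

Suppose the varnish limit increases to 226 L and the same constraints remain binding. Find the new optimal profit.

Both carpentry and varnish are binding at x*.
Dual feasibility on the basic columns requires 2·y_carpentry + 6·y_varnish = 26, 2·y_carpentry + 1·y_varnish = 11.
This yields shadow prices y_carpentry = 4, y_varnish = 3.
Δz = y_varnish·Δb = 3 × (4) = 12, so new z* = 1162 + 12 = 1174.

1174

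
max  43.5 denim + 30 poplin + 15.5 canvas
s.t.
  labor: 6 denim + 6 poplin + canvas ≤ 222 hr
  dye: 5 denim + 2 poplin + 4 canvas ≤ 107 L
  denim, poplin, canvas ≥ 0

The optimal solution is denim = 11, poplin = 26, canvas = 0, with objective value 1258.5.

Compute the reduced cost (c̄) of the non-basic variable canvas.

-6

At the optimum: labor uses 222 of 222 (binding); dye uses 107 of 107 (binding).
From A_Bᵀ y = c: 6·y_labor + 5·y_dye = 43.5; 6·y_labor + 2·y_dye = 30.
This yields shadow prices y_labor = 3.5, y_dye = 4.5.
Reduced cost of canvas: c₃ − yᵀa₃ = 15.5 − (3.5·1 + 4.5·4) = 15.5 − 21.5 = -6.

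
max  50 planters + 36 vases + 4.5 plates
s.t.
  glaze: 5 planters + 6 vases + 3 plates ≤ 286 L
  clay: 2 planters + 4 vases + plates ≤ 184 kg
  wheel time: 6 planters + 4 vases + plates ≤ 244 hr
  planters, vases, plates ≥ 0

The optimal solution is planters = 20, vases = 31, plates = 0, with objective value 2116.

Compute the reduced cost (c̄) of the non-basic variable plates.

Check each constraint at x*: glaze 286/286 (tight); clay 164/184 (slack 20); wheel time 244/244 (tight).
Since clay is not tight, its dual is 0.
From A_Bᵀ y = c: 5·y_glaze + 6·y_wheel time = 50; 6·y_glaze + 4·y_wheel time = 36.
This yields shadow prices y_glaze = 1, y_wheel time = 7.5.
Reduced cost of plates: c₃ − yᵀa₃ = 4.5 − (1·3 + 7.5·1) = 4.5 − 10.5 = -6.

-6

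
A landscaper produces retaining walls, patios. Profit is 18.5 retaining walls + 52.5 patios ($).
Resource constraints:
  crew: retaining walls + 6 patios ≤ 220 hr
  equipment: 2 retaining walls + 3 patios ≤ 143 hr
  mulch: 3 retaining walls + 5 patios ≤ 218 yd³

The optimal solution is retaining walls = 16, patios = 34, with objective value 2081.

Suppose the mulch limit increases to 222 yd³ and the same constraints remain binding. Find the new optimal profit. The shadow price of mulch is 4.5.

Δb = 4, so new z* = 2081 + (4.5)·(4) = 2081 + 18 = 2099.

2099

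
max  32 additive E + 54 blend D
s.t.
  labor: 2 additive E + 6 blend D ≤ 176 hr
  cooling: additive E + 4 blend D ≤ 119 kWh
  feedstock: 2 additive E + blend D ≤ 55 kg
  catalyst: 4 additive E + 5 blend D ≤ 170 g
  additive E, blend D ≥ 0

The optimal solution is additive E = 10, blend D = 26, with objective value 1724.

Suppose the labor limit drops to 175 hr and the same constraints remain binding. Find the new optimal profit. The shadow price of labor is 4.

Δb = -1, so new z* = 1724 + (4)·(-1) = 1724 − 4 = 1720.

1720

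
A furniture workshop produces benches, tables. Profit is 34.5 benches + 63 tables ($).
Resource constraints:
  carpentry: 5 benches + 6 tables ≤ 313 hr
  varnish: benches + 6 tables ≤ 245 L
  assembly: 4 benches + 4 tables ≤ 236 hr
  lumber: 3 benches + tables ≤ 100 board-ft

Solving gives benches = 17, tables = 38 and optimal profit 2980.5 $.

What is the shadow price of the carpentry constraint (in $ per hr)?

Binding: carpentry and varnish. Non-binding: assembly (16 unused), lumber (11 unused).
Since assembly, lumber are not tight, their duals are 0.
From A_Bᵀ y = c: 5·y_carpentry + 1·y_varnish = 34.5; 6·y_carpentry + 6·y_varnish = 63.
→ y_carpentry = 6 and y_varnish = 4.5.
Shadow price of carpentry = 6.

6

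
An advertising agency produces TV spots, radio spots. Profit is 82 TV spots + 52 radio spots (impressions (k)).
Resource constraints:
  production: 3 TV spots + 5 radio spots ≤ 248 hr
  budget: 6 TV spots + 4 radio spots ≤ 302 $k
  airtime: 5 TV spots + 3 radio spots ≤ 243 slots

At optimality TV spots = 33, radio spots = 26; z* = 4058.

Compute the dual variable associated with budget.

7

Binding: budget and airtime. Non-binding: production (19 unused).
Slack constraints have shadow price 0 (complementary slackness).
Dual feasibility on the basic columns requires 6·y_budget + 5·y_airtime = 82, 4·y_budget + 3·y_airtime = 52.
Solving: y_budget = 7, y_airtime = 8.
Shadow price of budget = 7.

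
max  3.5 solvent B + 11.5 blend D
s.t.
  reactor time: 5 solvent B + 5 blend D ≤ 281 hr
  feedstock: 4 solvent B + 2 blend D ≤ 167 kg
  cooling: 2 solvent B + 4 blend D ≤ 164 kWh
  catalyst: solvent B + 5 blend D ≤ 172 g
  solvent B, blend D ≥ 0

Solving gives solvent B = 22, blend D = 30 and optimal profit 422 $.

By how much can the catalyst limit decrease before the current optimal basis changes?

9.5

Binding constraints: cooling, catalyst. The basis is B = [[2,4],[1,5]] with det 6.
Per unit decrease in catalyst, x* moves by d = (0.6667, -0.3333).
The basis stays optimal until feedstock becomes binding; allowable decrease = 9.5 g.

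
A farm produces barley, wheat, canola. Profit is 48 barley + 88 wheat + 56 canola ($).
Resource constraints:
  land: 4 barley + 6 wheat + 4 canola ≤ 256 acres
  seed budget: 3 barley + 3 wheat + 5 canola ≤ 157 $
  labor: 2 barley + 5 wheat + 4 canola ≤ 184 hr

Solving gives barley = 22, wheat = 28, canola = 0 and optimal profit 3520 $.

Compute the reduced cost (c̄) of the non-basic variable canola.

At the optimum: land uses 256 of 256 (binding); seed budget uses 150 of 157 (slack = 7); labor uses 184 of 184 (binding).
By complementary slackness, y = 0 for the non-binding constraint.
The binding rows give the dual system: 4·y_land + 2·y_labor = 48 and 6·y_land + 5·y_labor = 88.
This yields shadow prices y_land = 8, y_labor = 8.
Reduced cost of canola: c₃ − yᵀa₃ = 56 − (8·4 + 8·4) = 56 − 64 = -8.

-8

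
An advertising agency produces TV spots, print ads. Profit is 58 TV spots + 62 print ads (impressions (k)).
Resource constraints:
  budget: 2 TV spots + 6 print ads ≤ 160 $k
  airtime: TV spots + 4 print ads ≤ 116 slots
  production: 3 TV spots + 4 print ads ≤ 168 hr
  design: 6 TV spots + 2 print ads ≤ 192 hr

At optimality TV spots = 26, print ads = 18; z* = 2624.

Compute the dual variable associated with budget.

Binding: budget and design. Non-binding: airtime (18 unused), production (18 unused).
Slack constraints have shadow price 0 (complementary slackness).
The binding rows give the dual system: 2·y_budget + 6·y_design = 58 and 6·y_budget + 2·y_design = 62.
Solving: y_budget = 8, y_design = 7.
Shadow price of budget = 8.

8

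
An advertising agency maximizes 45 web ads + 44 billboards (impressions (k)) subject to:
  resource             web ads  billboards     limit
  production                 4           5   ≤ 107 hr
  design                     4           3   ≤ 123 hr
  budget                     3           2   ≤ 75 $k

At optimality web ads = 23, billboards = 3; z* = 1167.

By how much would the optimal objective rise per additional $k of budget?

Binding: production and budget. Non-binding: design (22 unused).
Slack constraints have shadow price 0 (complementary slackness).
From A_Bᵀ y = c: 4·y_production + 3·y_budget = 45; 5·y_production + 2·y_budget = 44.
→ y_production = 6 and y_budget = 7.
Shadow price of budget = 7.

7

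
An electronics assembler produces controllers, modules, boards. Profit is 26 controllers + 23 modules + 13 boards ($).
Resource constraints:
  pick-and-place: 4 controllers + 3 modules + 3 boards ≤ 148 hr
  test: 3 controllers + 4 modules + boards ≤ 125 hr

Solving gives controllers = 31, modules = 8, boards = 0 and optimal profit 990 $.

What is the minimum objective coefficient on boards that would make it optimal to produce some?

Check each constraint at x*: pick-and-place 148/148 (tight); test 125/125 (tight).
Dual feasibility on the basic columns requires 4·y_pick-and-place + 3·y_test = 26, 3·y_pick-and-place + 4·y_test = 23.
This yields shadow prices y_pick-and-place = 5, y_test = 2.
boards enters the basis when its profit ≥ yᵀa₃ = 5·3 + 2·1 = 17.

17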